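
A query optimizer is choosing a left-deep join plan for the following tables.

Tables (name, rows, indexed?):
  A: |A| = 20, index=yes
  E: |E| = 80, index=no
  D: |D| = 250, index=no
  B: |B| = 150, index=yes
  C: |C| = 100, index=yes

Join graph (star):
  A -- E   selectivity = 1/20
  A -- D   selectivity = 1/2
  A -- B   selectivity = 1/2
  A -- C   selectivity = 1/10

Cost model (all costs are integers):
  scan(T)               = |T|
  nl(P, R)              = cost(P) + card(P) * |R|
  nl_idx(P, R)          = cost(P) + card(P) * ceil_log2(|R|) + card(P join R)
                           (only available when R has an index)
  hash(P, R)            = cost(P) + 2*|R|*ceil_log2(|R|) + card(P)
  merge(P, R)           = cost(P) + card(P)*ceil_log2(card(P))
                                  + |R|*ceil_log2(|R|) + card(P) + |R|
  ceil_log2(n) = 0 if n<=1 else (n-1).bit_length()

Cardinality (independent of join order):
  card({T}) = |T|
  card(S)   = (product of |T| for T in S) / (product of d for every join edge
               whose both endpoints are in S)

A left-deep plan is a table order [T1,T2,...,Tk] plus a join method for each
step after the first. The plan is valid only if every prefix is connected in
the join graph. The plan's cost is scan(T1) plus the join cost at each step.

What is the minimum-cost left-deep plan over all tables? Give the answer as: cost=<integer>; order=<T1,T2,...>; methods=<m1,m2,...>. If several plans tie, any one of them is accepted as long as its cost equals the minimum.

cost=68880; order=A,C,E,B,D; methods=nl_idx,hash,hash,hash

Selinger DP (subsets sized 1..n):
  {A}: scan cost=20, card=20
  {E}: scan cost=80, card=80
  {D}: scan cost=250, card=250
  {B}: scan cost=150, card=150
  {C}: scan cost=100, card=100
  {AE}: card=80; try (A,hash)→360, (A,nl_idx)→560, (E,merge)→780, (A,merge)→840, (E,hash)→1160, (E,nl)→1620 …(+1); best=360 via (A,hash)
  {AD}: card=2500; try (A,hash)→700, (D,merge)→2390, (A,merge)→2620, (A,nl_idx)→4000, (D,hash)→4040, (D,nl)→5020 …(+1); best=700 via (A,hash)
  {AB}: card=1500; try (A,hash)→500, (B,merge)→1490, (A,merge)→1620, (B,nl_idx)→1680, (A,nl_idx)→2400, (B,hash)→2440 …(+2); best=500 via (A,hash)
  {AC}: card=200; try (C,nl_idx)→360, (A,hash)→400, (A,nl_idx)→800, (C,merge)→940, (A,merge)→1020, (C,hash)→1440 …(+2); best=360 via (C,nl_idx)
  {ADE}: card=10000; try (D,merge)→3250, (E,hash)→4320, (D,hash)→4440, (D,nl)→20360, (E,merge)→33840, (E,nl)→200700; best=3250 via (D,merge)
  {ABE}: card=6000; try (B,merge)→2350, (B,hash)→2840, (E,hash)→3120, (B,nl_idx)→7000, (B,nl)→12360, (E,merge)→19140 …(+1); best=2350 via (B,merge)
  {ACE}: card=800; try (E,hash)→1680, (C,nl_idx)→1720, (C,merge)→1800, (C,hash)→1840, (E,merge)→2800, (C,nl)→8360 …(+1); best=1680 via (E,hash)
  {ABD}: card=187500; try (B,hash)→5600, (D,hash)→6000, (D,merge)→20750, (B,merge)→34550, (B,nl_idx)→208200, (D,nl)→375500 …(+1); best=5600 via (B,hash)
  {ACD}: card=25000; try (D,merge)→4410, (D,hash)→4560, (C,hash)→4600, (C,merge)→34000, (C,nl_idx)→43200, (D,nl)→50360 …(+1); best=4410 via (D,merge)
  {ABC}: card=15000; try (B,hash)→2960, (C,hash)→3400, (B,merge)→3510, (B,nl_idx)→16960, (C,merge)→19300, (C,nl_idx)→26000 …(+2); best=2960 via (B,hash)
  {ABDE}: card=750000; try (D,hash)→12350, (B,hash)→15650, (D,merge)→88600, (B,merge)→154600, (E,hash)→194220, (B,nl_idx)→833250 …(+4); best=12350 via (D,hash)
  {ACDE}: card=100000; try (D,hash)→6480, (D,merge)→12730, (C,hash)→14650, (E,hash)→30530, (C,merge)→154050, (C,nl_idx)→173250 …(+4); best=6480 via (D,hash)
  {ABCE}: card=60000; try (B,hash)→4880, (C,hash)→9750, (B,merge)→11830, (E,hash)→19080, (B,nl_idx)→68080, (C,merge)→87150 …(+5); best=4880 via (B,hash)
  {ABCD}: card=1875000; try (D,hash)→21960, (B,hash)→31810, (C,hash)→194500, (D,merge)→230210, (B,merge)→405760, (B,nl_idx)→2079410 …(+5); best=21960 via (D,hash)
  {ABCDE}: card=7500000; try (D,hash)→68880, (B,hash)→108880, (C,hash)→763750, (D,merge)→1027130, (B,merge)→1807830, (E,hash)→1898080 …(+8); best=68880 via (D,hash)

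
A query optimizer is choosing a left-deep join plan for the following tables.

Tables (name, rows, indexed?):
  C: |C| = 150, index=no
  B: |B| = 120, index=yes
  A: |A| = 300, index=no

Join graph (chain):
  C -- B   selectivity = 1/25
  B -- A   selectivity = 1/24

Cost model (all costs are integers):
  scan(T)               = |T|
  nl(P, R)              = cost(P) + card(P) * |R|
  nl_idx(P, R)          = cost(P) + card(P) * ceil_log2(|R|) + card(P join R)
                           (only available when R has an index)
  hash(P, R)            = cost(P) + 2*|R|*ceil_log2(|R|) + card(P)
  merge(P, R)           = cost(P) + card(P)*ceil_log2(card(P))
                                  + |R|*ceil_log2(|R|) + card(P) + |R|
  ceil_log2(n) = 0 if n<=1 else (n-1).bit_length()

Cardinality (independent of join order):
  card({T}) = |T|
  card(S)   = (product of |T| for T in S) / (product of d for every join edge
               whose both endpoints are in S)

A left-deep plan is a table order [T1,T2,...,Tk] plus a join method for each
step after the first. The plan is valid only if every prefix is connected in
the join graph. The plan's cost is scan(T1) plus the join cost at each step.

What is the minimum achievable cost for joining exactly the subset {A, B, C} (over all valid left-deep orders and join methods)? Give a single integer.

Selinger DP over subsets of {A,B,C}:
  {C}: scan cost=150, card=150
  {B}: scan cost=120, card=120
  {A}: scan cost=300, card=300
  {BC}: card=720; try (B,nl_idx)→1920, (B,hash)→1980, (C,merge)→2430, (B,merge)→2460, (C,hash)→2640, (C,nl)→18120 …(+1); best=1920 via (B,nl_idx)
  {AB}: card=1500; try (B,hash)→2280, (B,nl_idx)→3900, (A,merge)→4080, (B,merge)→4260, (A,hash)→5640, (A,nl)→36120 …(+1); best=2280 via (B,hash)
  {ABC}: card=9000; try (C,hash)→6180, (A,hash)→8040, (A,merge)→12840, (C,merge)→21630, (A,nl)→217920, (C,nl)→227280; best=6180 via (C,hash)

6180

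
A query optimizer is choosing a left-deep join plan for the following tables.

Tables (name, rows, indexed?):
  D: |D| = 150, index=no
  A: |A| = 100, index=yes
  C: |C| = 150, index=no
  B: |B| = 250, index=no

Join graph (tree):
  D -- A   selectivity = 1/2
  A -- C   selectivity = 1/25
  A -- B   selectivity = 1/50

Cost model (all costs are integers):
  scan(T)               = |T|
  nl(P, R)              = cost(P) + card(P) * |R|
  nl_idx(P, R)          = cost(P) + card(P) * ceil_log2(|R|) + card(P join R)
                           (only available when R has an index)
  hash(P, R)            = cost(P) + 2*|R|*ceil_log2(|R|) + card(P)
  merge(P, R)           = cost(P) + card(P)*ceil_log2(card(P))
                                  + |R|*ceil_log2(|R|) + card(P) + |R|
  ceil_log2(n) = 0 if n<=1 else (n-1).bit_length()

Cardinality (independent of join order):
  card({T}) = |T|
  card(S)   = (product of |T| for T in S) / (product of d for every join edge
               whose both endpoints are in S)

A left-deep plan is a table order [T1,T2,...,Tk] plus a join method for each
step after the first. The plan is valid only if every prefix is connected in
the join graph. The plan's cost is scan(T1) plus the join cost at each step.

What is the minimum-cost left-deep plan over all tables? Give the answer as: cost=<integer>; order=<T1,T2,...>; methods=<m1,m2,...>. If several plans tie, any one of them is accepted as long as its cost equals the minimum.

Selinger DP (subsets sized 1..n):
  {D}: scan cost=150, card=150
  {A}: scan cost=100, card=100
  {C}: scan cost=150, card=150
  {B}: scan cost=250, card=250
  {AD}: card=7500; try (A,hash)→1700, (D,merge)→2250, (A,merge)→2300, (D,hash)→2600, (A,nl_idx)→8700, (D,nl)→15100 …(+1); best=1700 via (A,hash)
  {AC}: card=600; try (A,hash)→1700, (A,nl_idx)→1800, (C,merge)→2250, (A,merge)→2300, (C,hash)→2600, (C,nl)→15100 …(+1); best=1700 via (A,hash)
  {AB}: card=500; try (A,hash)→1900, (A,nl_idx)→2500, (B,merge)→3150, (A,merge)→3300, (B,hash)→4200, (B,nl)→25100 …(+1); best=1900 via (A,hash)
  {ACD}: card=45000; try (D,hash)→4700, (D,merge)→9650, (C,hash)→11600, (D,nl)→91700, (C,merge)→108050, (C,nl)→1126700; best=4700 via (D,hash)
  {ABD}: card=37500; try (D,hash)→4800, (D,merge)→8250, (B,hash)→13200, (D,nl)→76900, (B,merge)→108950, (B,nl)→1876700; best=4800 via (D,hash)
  {ABC}: card=3000; try (C,hash)→4800, (B,hash)→6300, (C,merge)→8250, (B,merge)→10550, (C,nl)→76900, (B,nl)→151700; best=4800 via (C,hash)
  {ABCD}: card=225000; try (D,hash)→10200, (C,hash)→44700, (D,merge)→45150, (B,hash)→53700, (D,nl)→454800, (C,merge)→643650 …(+3); best=10200 via (D,hash)

cost=10200; order=B,A,C,D; methods=hash,hash,hash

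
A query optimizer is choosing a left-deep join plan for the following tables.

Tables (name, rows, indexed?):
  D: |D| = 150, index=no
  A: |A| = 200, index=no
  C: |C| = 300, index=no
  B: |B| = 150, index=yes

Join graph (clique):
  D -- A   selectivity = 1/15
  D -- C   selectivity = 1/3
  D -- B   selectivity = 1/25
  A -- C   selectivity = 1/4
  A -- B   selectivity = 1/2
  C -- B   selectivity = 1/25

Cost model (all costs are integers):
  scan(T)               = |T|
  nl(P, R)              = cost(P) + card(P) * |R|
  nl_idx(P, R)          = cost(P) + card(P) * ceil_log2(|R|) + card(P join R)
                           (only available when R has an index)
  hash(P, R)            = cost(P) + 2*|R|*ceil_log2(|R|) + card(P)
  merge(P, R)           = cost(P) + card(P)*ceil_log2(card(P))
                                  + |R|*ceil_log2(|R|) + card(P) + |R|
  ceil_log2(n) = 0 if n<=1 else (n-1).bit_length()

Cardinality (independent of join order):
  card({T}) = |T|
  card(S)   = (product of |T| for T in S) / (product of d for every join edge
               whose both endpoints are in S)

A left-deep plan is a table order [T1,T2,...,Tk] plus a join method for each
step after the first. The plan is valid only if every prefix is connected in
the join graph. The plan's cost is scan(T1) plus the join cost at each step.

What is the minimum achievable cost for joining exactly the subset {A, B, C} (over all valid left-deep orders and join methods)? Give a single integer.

Selinger DP over subsets of {A,B,C}:
  {A}: scan cost=200, card=200
  {C}: scan cost=300, card=300
  {B}: scan cost=150, card=150
  {AC}: card=15000; try (A,hash)→3800, (C,merge)→5000, (A,merge)→5100, (C,hash)→5800, (C,nl)→60200, (A,nl)→60300; best=3800 via (A,hash)
  {AB}: card=15000; try (B,hash)→2800, (A,merge)→3300, (B,merge)→3350, (A,hash)→3500, (B,nl_idx)→16800, (A,nl)→30150 …(+1); best=2800 via (B,hash)
  {BC}: card=1800; try (B,hash)→3000, (C,merge)→4500, (B,nl_idx)→4500, (B,merge)→4650, (C,hash)→5700, (C,nl)→45150 …(+1); best=3000 via (B,hash)
  {ABC}: card=45000; try (A,hash)→8000, (B,hash)→21200, (C,hash)→23200, (A,merge)→26400, (B,nl_idx)→168800, (B,merge)→230150 …(+4); best=8000 via (A,hash)

8000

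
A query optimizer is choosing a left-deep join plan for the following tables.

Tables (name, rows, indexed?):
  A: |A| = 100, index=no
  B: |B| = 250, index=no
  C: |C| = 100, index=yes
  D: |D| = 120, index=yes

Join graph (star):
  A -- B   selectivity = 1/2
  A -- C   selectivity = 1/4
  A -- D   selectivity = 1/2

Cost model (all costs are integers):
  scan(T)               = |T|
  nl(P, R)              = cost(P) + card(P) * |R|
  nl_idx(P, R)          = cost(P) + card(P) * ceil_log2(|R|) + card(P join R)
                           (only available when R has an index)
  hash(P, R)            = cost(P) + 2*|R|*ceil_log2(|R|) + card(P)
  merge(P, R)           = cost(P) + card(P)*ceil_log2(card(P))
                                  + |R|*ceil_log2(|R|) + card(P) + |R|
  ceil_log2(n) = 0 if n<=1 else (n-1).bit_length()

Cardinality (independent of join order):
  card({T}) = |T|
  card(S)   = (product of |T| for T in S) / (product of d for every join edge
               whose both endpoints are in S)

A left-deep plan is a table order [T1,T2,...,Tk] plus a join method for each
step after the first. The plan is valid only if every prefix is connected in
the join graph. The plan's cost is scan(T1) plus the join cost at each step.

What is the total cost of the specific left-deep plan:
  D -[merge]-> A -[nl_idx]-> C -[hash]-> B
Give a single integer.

step 1: scan D: cost=120, card=120
step 2: join A via merge
    card(P join A) = 120*100/(2) = 6000
    cost = 120 + 120*7 + 100*7 + 120 + 100 = 1880
step 3: join C via nl_idx
    card(P join C) = 6000*100/(4) = 150000
    cost = 1880 + 6000*7 + 150000 = 193880
step 4: join B via hash
    card(P join B) = 150000*250/(2) = 18750000
    cost = 193880 + 2*250*8 + 150000 = 347880

347880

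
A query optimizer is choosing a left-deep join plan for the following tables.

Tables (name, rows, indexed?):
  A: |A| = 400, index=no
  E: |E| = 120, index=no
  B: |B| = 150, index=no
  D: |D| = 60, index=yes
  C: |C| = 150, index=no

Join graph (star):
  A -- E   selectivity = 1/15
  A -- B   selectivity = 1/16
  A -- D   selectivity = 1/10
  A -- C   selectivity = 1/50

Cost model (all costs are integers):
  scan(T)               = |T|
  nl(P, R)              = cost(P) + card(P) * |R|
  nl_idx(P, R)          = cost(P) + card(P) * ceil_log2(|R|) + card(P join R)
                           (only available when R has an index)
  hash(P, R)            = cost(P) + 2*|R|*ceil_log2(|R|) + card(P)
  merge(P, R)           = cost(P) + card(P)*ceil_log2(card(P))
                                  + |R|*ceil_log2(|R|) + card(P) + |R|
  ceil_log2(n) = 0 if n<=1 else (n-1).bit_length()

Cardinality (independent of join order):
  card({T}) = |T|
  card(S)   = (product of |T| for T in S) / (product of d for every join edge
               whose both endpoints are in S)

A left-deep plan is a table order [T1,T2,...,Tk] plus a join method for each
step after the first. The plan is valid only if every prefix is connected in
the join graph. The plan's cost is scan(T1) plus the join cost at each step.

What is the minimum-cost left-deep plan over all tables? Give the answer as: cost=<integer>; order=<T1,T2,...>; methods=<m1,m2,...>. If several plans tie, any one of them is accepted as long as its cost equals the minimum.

cost=74000; order=A,C,D,E,B; methods=hash,hash,hash,hash

Selinger DP (subsets sized 1..n):
  {A}: scan cost=400, card=400
  {E}: scan cost=120, card=120
  {B}: scan cost=150, card=150
  {D}: scan cost=60, card=60
  {C}: scan cost=150, card=150
  {AE}: card=3200; try (E,hash)→2480, (A,merge)→5080, (E,merge)→5360, (A,hash)→7440, (A,nl)→48120, (E,nl)→48400; best=2480 via (E,hash)
  {AB}: card=3750; try (B,hash)→3200, (A,merge)→5500, (B,merge)→5750, (A,hash)→7500, (A,nl)→60150, (B,nl)→60400; best=3200 via (B,hash)
  {AD}: card=2400; try (D,hash)→1520, (A,merge)→4480, (D,merge)→4820, (D,nl_idx)→5200, (A,hash)→7320, (A,nl)→24060 …(+1); best=1520 via (D,hash)
  {AC}: card=1200; try (C,hash)→3200, (A,merge)→5500, (C,merge)→5750, (A,hash)→7500, (A,nl)→60150, (C,nl)→60400; best=3200 via (C,hash)
  {ABE}: card=30000; try (B,hash)→8080, (E,hash)→8630, (B,merge)→45430, (E,merge)→52910, (E,nl)→453200, (B,nl)→482480; best=8080 via (B,hash)
  {ADE}: card=19200; try (E,hash)→5600, (D,hash)→6400, (E,merge)→33680, (D,nl_idx)→40880, (D,merge)→44500, (D,nl)→194480 …(+1); best=5600 via (E,hash)
  {ACE}: card=9600; try (E,hash)→6080, (C,hash)→8080, (E,merge)→18560, (C,merge)→45430, (E,nl)→147200, (C,nl)→482480; best=6080 via (E,hash)
  {ABD}: card=22500; try (B,hash)→6320, (D,hash)→7670, (B,merge)→34070, (D,nl_idx)→48200, (D,merge)→52370, (D,nl)→228200 …(+1); best=6320 via (B,hash)
  {ABC}: card=11250; try (B,hash)→6800, (C,hash)→9350, (B,merge)→18950, (C,merge)→53300, (B,nl)→183200, (C,nl)→565700; best=6800 via (B,hash)
  {ACD}: card=7200; try (D,hash)→5120, (C,hash)→6320, (D,nl_idx)→17600, (D,merge)→18020, (C,merge)→34070, (D,nl)→75200 …(+1); best=5120 via (D,hash)
  {ABDE}: card=180000; try (B,hash)→27200, (E,hash)→30500, (D,hash)→38800, (B,merge)→314150, (E,merge)→367280, (D,nl_idx)→368080 …(+4); best=27200 via (B,hash)
  {ABCE}: card=90000; try (B,hash)→18080, (E,hash)→19730, (C,hash)→40480, (B,merge)→151430, (E,merge)→176510, (C,merge)→489430 …(+3); best=18080 via (B,hash)
  {ACDE}: card=57600; try (E,hash)→14000, (D,hash)→16400, (C,hash)→27200, (E,merge)→106880, (D,nl_idx)→121280, (D,merge)→150500 …(+4); best=14000 via (E,hash)
  {ABCD}: card=67500; try (B,hash)→14720, (D,hash)→18770, (C,hash)→31220, (B,merge)→107270, (D,nl_idx)→141800, (D,merge)→175970 …(+4); best=14720 via (B,hash)
  {ABCDE}: card=540000; try (B,hash)→74000, (E,hash)→83900, (D,hash)→108800, (C,hash)→209600, (B,merge)→994550, (D,nl_idx)→1098080 …(+7); best=74000 via (B,hash)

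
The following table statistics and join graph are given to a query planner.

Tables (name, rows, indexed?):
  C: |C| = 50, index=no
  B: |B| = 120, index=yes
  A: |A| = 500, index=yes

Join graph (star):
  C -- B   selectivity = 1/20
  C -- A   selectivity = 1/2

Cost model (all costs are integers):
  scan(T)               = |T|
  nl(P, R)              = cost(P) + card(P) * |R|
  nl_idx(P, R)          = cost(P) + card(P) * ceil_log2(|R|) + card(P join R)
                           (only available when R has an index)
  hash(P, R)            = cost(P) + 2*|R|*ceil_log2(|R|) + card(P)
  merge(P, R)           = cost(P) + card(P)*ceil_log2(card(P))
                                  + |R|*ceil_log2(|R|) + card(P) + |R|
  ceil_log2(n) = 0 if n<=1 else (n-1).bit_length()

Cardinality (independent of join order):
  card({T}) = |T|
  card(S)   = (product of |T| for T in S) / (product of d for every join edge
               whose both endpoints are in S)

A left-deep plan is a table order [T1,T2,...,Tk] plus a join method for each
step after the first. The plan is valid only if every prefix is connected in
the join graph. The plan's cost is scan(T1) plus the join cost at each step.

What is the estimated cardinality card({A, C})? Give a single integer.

Tables in S: A(500), C(50)
Edges inside S: C-A(d=2)
numerator = 500 * 50 = 25000
denominator = 2 = 2
card(S) = 25000 / 2 = 12500

12500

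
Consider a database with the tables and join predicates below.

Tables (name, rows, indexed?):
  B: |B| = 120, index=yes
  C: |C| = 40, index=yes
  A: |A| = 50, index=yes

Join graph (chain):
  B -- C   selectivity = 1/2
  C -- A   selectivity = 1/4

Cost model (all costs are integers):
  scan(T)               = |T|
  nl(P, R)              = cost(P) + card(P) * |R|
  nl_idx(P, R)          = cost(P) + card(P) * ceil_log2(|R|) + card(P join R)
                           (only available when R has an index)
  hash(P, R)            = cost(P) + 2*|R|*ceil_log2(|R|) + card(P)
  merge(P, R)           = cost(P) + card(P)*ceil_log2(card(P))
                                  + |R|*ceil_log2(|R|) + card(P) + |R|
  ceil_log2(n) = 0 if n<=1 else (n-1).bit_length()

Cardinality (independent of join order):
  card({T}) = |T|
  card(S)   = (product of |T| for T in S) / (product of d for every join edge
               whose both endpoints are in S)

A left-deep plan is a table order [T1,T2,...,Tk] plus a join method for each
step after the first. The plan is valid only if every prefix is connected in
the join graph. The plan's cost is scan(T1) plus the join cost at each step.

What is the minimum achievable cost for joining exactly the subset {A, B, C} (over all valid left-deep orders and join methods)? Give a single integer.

2760

Selinger DP over subsets of {A,B,C}:
  {B}: scan cost=120, card=120
  {C}: scan cost=40, card=40
  {A}: scan cost=50, card=50
  {BC}: card=2400; try (C,hash)→720, (B,merge)→1280, (C,merge)→1360, (B,hash)→1760, (B,nl_idx)→2720, (C,nl_idx)→3240 …(+2); best=720 via (C,hash)
  {AC}: card=500; try (C,hash)→580, (A,merge)→670, (C,merge)→680, (A,hash)→680, (A,nl_idx)→780, (C,nl_idx)→850 …(+2); best=580 via (C,hash)
  {ABC}: card=30000; try (B,hash)→2760, (A,hash)→3720, (B,merge)→6540, (A,merge)→32270, (B,nl_idx)→34080, (A,nl_idx)→45120 …(+2); best=2760 via (B,hash)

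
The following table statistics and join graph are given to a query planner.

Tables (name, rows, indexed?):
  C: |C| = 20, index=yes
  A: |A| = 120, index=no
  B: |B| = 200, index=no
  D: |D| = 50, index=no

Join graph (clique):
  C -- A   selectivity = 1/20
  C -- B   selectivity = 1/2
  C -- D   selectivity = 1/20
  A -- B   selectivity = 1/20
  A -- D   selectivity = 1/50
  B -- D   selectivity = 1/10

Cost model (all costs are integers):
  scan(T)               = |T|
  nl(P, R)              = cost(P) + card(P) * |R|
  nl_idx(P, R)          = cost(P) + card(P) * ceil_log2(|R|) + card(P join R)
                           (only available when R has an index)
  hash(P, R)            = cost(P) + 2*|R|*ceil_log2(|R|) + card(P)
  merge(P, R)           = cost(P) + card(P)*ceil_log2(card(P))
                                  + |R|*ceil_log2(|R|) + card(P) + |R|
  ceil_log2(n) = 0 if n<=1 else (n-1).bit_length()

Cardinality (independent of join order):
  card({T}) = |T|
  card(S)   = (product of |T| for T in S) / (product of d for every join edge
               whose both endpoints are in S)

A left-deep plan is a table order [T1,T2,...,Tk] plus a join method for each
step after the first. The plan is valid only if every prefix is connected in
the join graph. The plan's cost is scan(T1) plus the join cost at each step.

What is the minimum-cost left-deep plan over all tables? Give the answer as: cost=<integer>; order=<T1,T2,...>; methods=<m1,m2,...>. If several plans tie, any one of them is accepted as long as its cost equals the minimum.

Selinger DP (subsets sized 1..n):
  {C}: scan cost=20, card=20
  {A}: scan cost=120, card=120
  {B}: scan cost=200, card=200
  {D}: scan cost=50, card=50
  {AC}: card=120; try (C,hash)→440, (C,nl_idx)→840, (A,merge)→1100, (C,merge)→1200, (A,hash)→1720, (A,nl)→2420 …(+1); best=440 via (C,hash)
  {BC}: card=2000; try (C,hash)→600, (B,merge)→1940, (C,merge)→2120, (C,nl_idx)→3200, (B,hash)→3240, (B,nl)→4020 …(+1); best=600 via (C,hash)
  {CD}: card=50; try (C,hash)→300, (C,nl_idx)→350, (D,merge)→490, (C,merge)→520, (D,hash)→640, (D,nl)→1020 …(+1); best=300 via (C,hash)
  {AB}: card=1200; try (A,hash)→2080, (B,merge)→2880, (A,merge)→2960, (B,hash)→3440, (B,nl)→24120, (A,nl)→24200; best=2080 via (A,hash)
  {AD}: card=120; try (D,hash)→840, (A,merge)→1360, (D,merge)→1430, (A,hash)→1780, (A,nl)→6050, (D,nl)→6120; best=840 via (D,hash)
  {BD}: card=1000; try (D,hash)→1000, (B,merge)→2200, (D,merge)→2350, (B,hash)→3300, (B,nl)→10050, (D,nl)→10200; best=1000 via (D,hash)
  {ABC}: card=600; try (B,merge)→3200, (C,hash)→3480, (B,hash)→3760, (A,hash)→4280, (C,nl_idx)→8680, (C,merge)→16600 …(+4); best=3200 via (B,merge)
  {ACD}: card=6; try (D,hash)→1160, (C,hash)→1160, (C,nl_idx)→1446, (A,merge)→1610, (D,merge)→1750, (C,merge)→1920 …(+4); best=1160 via (D,hash)
  {BCD}: card=500; try (C,hash)→2200, (B,merge)→2450, (D,hash)→3200, (B,hash)→3550, (C,nl_idx)→6500, (B,nl)→10300 …(+4); best=2200 via (C,hash)
  {ABD}: card=120; try (B,merge)→3600, (A,hash)→3680, (D,hash)→3880, (B,hash)→4160, (A,merge)→12960, (D,merge)→16830 …(+3); best=3600 via (B,merge)
  {ABCD}: card=3; try (B,nl)→2360, (B,merge)→2984, (C,hash)→3920, (C,nl_idx)→4203, (B,hash)→4366, (A,hash)→4380 …(+7); best=2360 via (B,nl)

cost=2360; order=A,C,D,B; methods=hash,hash,nl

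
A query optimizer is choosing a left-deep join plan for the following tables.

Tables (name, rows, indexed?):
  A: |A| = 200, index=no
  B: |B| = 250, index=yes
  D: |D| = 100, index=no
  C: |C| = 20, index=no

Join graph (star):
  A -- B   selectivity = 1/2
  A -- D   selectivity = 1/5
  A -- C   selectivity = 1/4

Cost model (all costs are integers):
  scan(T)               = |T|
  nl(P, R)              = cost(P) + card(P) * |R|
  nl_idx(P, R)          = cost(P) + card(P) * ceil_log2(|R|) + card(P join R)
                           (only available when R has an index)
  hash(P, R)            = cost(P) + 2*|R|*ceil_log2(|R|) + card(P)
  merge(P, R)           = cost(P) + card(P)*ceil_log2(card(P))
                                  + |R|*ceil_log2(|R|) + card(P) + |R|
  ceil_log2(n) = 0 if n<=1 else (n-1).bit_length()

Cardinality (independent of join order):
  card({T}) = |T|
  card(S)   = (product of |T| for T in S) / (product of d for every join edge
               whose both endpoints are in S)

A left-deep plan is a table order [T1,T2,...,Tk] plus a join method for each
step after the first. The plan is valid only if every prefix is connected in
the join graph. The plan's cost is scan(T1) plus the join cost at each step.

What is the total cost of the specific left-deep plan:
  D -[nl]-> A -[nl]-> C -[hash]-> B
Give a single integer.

step 1: scan D: cost=100, card=100
step 2: join A via nl
    card(P join A) = 100*200/(5) = 4000
    cost = 100 + 100*200 = 20100
step 3: join C via nl
    card(P join C) = 4000*20/(4) = 20000
    cost = 20100 + 4000*20 = 100100
step 4: join B via hash
    card(P join B) = 20000*250/(2) = 2500000
    cost = 100100 + 2*250*8 + 20000 = 124100

124100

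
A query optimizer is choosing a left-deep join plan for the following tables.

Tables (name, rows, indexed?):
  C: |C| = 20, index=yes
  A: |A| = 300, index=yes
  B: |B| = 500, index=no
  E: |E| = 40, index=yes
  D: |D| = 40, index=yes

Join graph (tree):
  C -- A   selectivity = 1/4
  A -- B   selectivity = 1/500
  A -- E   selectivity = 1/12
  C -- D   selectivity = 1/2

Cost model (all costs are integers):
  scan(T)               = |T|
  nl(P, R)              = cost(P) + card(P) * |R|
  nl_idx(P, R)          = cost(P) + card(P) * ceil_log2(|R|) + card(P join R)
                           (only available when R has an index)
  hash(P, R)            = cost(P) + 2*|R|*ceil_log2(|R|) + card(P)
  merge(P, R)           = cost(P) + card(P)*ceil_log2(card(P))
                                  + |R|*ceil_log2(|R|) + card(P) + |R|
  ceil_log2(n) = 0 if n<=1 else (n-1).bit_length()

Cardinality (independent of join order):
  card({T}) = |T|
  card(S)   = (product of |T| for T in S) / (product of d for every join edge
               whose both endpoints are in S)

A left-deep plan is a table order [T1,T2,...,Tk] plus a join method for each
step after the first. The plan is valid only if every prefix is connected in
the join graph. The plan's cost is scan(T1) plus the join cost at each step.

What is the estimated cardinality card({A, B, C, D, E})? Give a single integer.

Tables in S: A(300), B(500), C(20), D(40), E(40)
Edges inside S: C-A(d=4), A-B(d=500), A-E(d=12), C-D(d=2)
numerator = 300 * 500 * 20 * 40 * 40 = 4800000000
denominator = 4 * 500 * 12 * 2 = 48000
card(S) = 4800000000 / 48000 = 100000

100000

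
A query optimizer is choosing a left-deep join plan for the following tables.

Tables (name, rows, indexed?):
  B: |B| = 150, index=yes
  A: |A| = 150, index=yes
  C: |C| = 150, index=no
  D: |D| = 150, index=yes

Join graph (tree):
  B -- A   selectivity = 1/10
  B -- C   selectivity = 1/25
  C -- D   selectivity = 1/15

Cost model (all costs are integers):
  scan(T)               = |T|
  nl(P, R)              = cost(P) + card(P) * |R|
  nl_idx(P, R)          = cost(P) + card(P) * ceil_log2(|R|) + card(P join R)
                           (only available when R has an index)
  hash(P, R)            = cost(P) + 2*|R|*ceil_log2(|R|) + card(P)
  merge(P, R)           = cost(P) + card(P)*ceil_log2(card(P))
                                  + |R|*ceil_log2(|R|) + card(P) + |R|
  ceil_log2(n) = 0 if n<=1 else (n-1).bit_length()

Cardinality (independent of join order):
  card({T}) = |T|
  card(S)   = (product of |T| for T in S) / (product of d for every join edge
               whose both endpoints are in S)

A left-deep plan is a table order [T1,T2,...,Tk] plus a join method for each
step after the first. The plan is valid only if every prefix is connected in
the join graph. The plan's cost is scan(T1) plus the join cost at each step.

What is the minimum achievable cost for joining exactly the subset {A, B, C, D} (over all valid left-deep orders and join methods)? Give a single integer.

Selinger DP over subsets of {A,B,C,D}:
  {B}: scan cost=150, card=150
  {A}: scan cost=150, card=150
  {C}: scan cost=150, card=150
  {D}: scan cost=150, card=150
  {AB}: card=2250; try (B,hash)→2700, (A,hash)→2700, (B,merge)→2850, (A,merge)→2850, (B,nl_idx)→3600, (A,nl_idx)→3600 …(+2); best=2700 via (B,hash)
  {BC}: card=900; try (B,nl_idx)→2250, (C,hash)→2700, (B,hash)→2700, (C,merge)→2850, (B,merge)→2850, (C,nl)→22650 …(+1); best=2250 via (B,nl_idx)
  {CD}: card=1500; try (D,hash)→2700, (C,hash)→2700, (D,merge)→2850, (D,nl_idx)→2850, (C,merge)→2850, (D,nl)→22650 …(+1); best=2700 via (D,hash)
  {ABC}: card=13500; try (A,hash)→5550, (C,hash)→7350, (A,merge)→13500, (A,nl_idx)→22950, (C,merge)→33300, (A,nl)→137250 …(+1); best=5550 via (A,hash)
  {BCD}: card=9000; try (D,hash)→5550, (B,hash)→6600, (D,merge)→13500, (D,nl_idx)→18450, (B,merge)→22050, (B,nl_idx)→23700 …(+2); best=5550 via (D,hash)
  {ABCD}: card=135000; try (A,hash)→16950, (D,hash)→21450, (A,merge)→141900, (D,merge)→209400, (A,nl_idx)→212550, (D,nl_idx)→248550 …(+2); best=16950 via (A,hash)

16950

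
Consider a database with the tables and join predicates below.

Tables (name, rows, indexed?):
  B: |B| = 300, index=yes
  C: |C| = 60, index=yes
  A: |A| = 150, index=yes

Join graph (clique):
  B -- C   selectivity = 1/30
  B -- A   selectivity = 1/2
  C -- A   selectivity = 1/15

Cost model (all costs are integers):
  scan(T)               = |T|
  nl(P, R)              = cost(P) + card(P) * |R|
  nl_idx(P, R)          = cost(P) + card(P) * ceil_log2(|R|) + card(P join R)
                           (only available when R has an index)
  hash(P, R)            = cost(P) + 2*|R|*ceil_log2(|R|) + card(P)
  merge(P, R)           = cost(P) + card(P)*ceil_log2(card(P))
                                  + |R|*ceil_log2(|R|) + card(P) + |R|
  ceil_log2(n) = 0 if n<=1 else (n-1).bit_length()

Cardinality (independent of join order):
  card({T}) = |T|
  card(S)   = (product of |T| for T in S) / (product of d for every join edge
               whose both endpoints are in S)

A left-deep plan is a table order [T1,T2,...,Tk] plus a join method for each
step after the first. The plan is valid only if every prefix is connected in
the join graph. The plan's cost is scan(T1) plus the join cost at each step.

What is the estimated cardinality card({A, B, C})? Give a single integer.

Tables in S: A(150), B(300), C(60)
Edges inside S: B-C(d=30), B-A(d=2), C-A(d=15)
numerator = 150 * 300 * 60 = 2700000
denominator = 30 * 2 * 15 = 900
card(S) = 2700000 / 900 = 3000

3000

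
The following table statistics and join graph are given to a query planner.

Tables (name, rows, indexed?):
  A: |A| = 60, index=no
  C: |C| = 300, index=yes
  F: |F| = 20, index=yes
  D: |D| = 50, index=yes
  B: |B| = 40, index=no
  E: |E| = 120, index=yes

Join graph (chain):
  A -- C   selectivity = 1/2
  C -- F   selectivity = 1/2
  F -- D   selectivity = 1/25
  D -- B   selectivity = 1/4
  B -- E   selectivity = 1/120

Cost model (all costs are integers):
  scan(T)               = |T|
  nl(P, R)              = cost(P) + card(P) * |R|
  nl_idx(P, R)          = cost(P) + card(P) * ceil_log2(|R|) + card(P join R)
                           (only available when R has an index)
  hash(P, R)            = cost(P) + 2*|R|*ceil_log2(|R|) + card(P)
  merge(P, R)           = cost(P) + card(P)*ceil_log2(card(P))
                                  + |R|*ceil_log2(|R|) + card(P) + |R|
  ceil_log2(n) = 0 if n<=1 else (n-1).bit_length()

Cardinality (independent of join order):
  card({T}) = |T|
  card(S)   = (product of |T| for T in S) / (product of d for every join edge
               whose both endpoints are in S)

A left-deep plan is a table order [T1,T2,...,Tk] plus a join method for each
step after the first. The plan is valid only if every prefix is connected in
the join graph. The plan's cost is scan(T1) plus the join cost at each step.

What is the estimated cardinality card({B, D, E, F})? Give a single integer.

400

Tables in S: B(40), D(50), E(120), F(20)
Edges inside S: F-D(d=25), D-B(d=4), B-E(d=120)
numerator = 40 * 50 * 120 * 20 = 4800000
denominator = 25 * 4 * 120 = 12000
card(S) = 4800000 / 12000 = 400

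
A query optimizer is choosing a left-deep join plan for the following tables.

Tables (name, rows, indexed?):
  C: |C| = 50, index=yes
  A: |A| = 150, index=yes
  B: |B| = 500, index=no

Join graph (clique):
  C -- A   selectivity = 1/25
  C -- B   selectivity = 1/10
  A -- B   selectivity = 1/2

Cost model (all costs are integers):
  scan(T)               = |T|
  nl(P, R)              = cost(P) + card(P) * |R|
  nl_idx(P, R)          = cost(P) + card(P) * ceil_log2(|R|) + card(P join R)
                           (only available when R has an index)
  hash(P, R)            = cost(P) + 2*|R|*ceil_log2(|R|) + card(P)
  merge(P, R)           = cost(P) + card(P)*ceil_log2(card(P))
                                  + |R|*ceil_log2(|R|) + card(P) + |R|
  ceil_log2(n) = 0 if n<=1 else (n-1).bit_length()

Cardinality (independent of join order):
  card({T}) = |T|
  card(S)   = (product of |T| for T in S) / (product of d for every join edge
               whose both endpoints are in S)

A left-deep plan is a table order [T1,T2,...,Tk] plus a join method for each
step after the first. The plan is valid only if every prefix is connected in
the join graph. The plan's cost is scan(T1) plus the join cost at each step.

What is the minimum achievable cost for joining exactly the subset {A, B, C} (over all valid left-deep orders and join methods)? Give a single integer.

6500

Selinger DP over subsets of {A,B,C}:
  {C}: scan cost=50, card=50
  {A}: scan cost=150, card=150
  {B}: scan cost=500, card=500
  {AC}: card=300; try (A,nl_idx)→750, (C,hash)→900, (C,nl_idx)→1350, (A,merge)→1750, (C,merge)→1850, (A,hash)→2500 …(+2); best=750 via (A,nl_idx)
  {BC}: card=2500; try (C,hash)→1600, (B,merge)→5400, (C,merge)→5850, (C,nl_idx)→6000, (B,hash)→9100, (B,nl)→25050 …(+1); best=1600 via (C,hash)
  {AB}: card=37500; try (A,hash)→3400, (B,merge)→6500, (A,merge)→6850, (B,hash)→9300, (A,nl_idx)→42000, (B,nl)→75150 …(+1); best=3400 via (A,hash)
  {ABC}: card=7500; try (A,hash)→6500, (B,merge)→8750, (B,hash)→10050, (A,nl_idx)→29100, (A,merge)→35450, (C,hash)→41500 …(+5); best=6500 via (A,hash)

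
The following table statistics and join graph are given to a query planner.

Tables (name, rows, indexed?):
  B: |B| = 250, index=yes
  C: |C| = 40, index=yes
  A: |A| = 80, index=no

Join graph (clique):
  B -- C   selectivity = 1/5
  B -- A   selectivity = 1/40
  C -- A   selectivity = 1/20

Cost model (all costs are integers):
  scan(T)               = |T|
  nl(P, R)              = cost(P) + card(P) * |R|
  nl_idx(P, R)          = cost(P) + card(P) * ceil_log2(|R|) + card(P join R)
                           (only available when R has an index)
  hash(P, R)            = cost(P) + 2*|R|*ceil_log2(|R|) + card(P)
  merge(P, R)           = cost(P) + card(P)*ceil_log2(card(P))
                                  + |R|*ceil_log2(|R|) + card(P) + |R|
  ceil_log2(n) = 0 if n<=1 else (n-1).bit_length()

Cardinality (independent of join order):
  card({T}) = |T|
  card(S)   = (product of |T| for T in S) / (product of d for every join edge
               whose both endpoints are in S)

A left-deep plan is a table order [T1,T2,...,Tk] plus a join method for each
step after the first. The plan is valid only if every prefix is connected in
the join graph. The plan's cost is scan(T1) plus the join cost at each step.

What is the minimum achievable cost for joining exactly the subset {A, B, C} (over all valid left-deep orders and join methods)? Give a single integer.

Selinger DP over subsets of {A,B,C}:
  {B}: scan cost=250, card=250
  {C}: scan cost=40, card=40
  {A}: scan cost=80, card=80
  {BC}: card=2000; try (C,hash)→980, (B,nl_idx)→2360, (B,merge)→2570, (C,merge)→2780, (C,nl_idx)→3750, (B,hash)→4080 …(+2); best=980 via (C,hash)
  {AB}: card=500; try (B,nl_idx)→1220, (A,hash)→1620, (B,merge)→2970, (A,merge)→3140, (B,hash)→4160, (B,nl)→20080 …(+1); best=1220 via (B,nl_idx)
  {AC}: card=160; try (C,hash)→640, (C,nl_idx)→720, (A,merge)→960, (C,merge)→1000, (A,hash)→1200, (A,nl)→3240 …(+1); best=640 via (C,hash)
  {ABC}: card=200; try (B,nl_idx)→2120, (C,hash)→2200, (A,hash)→4100, (B,merge)→4330, (C,nl_idx)→4420, (B,hash)→4800 …(+5); best=2120 via (B,nl_idx)

2120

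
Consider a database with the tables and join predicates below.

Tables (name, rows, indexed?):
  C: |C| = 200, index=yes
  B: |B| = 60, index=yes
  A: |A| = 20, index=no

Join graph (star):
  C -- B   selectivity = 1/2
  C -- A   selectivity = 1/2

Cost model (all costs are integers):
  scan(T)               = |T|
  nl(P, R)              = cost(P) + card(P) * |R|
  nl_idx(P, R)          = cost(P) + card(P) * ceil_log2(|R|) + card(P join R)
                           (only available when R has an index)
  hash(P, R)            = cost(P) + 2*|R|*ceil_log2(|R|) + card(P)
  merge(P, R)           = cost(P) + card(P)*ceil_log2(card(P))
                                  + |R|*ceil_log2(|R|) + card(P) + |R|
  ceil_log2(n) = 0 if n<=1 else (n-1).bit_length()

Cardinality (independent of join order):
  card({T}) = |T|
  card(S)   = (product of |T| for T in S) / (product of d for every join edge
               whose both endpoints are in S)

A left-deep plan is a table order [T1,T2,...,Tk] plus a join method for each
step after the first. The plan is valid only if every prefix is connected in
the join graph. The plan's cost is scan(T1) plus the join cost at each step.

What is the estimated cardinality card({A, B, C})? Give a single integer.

Tables in S: A(20), B(60), C(200)
Edges inside S: C-B(d=2), C-A(d=2)
numerator = 20 * 60 * 200 = 240000
denominator = 2 * 2 = 4
card(S) = 240000 / 4 = 60000

60000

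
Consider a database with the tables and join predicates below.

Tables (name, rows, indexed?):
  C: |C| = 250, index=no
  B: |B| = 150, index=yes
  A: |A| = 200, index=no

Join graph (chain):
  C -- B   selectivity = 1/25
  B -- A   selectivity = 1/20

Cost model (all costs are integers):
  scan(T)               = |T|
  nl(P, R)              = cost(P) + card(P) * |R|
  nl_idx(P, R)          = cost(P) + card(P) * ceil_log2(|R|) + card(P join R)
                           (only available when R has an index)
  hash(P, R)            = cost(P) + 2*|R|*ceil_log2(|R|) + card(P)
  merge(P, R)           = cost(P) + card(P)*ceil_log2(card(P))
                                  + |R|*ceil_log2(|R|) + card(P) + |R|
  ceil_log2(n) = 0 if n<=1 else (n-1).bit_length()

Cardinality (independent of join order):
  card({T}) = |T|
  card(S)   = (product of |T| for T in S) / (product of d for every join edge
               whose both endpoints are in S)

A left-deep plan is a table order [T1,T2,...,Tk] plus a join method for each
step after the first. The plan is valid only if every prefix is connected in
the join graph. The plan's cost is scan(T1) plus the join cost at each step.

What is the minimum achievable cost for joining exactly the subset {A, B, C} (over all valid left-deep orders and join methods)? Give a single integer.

7600

Selinger DP over subsets of {A,B,C}:
  {C}: scan cost=250, card=250
  {B}: scan cost=150, card=150
  {A}: scan cost=200, card=200
  {BC}: card=1500; try (B,hash)→2900, (C,merge)→3750, (B,nl_idx)→3750, (B,merge)→3850, (C,hash)→4300, (C,nl)→37650 …(+1); best=2900 via (B,hash)
  {AB}: card=1500; try (B,hash)→2800, (B,nl_idx)→3300, (A,merge)→3300, (B,merge)→3350, (A,hash)→3500, (A,nl)→30150 …(+1); best=2800 via (B,hash)
  {ABC}: card=15000; try (A,hash)→7600, (C,hash)→8300, (A,merge)→22700, (C,merge)→23050, (A,nl)→302900, (C,nl)→377800; best=7600 via (A,hash)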